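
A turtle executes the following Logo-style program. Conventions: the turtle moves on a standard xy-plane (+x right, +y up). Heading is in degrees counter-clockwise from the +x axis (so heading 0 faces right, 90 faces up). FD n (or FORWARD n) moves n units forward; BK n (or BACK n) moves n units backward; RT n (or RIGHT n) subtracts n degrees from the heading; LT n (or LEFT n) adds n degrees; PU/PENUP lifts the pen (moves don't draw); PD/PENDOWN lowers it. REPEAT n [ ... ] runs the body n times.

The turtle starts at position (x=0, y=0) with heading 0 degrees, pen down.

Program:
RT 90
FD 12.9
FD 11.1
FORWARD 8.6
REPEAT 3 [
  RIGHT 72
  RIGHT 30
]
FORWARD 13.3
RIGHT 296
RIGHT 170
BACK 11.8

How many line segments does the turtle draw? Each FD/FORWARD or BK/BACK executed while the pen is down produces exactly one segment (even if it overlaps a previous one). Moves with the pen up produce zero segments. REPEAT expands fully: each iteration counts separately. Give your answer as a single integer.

Executing turtle program step by step:
Start: pos=(0,0), heading=0, pen down
RT 90: heading 0 -> 270
FD 12.9: (0,0) -> (0,-12.9) [heading=270, draw]
FD 11.1: (0,-12.9) -> (0,-24) [heading=270, draw]
FD 8.6: (0,-24) -> (0,-32.6) [heading=270, draw]
REPEAT 3 [
  -- iteration 1/3 --
  RT 72: heading 270 -> 198
  RT 30: heading 198 -> 168
  -- iteration 2/3 --
  RT 72: heading 168 -> 96
  RT 30: heading 96 -> 66
  -- iteration 3/3 --
  RT 72: heading 66 -> 354
  RT 30: heading 354 -> 324
]
FD 13.3: (0,-32.6) -> (10.76,-40.418) [heading=324, draw]
RT 296: heading 324 -> 28
RT 170: heading 28 -> 218
BK 11.8: (10.76,-40.418) -> (20.058,-33.153) [heading=218, draw]
Final: pos=(20.058,-33.153), heading=218, 5 segment(s) drawn
Segments drawn: 5

Answer: 5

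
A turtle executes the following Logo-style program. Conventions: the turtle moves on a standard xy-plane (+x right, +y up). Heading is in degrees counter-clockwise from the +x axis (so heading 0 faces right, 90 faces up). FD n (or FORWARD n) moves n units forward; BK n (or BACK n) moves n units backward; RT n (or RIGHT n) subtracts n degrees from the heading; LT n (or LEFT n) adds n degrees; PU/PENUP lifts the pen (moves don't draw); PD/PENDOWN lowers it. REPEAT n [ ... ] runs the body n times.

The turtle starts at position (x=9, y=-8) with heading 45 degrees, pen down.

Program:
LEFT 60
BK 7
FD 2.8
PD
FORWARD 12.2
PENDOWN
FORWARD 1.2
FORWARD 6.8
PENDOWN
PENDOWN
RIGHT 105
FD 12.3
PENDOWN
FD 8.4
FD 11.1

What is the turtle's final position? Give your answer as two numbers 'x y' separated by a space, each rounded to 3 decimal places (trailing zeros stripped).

Answer: 36.659 7.455

Derivation:
Executing turtle program step by step:
Start: pos=(9,-8), heading=45, pen down
LT 60: heading 45 -> 105
BK 7: (9,-8) -> (10.812,-14.761) [heading=105, draw]
FD 2.8: (10.812,-14.761) -> (10.087,-12.057) [heading=105, draw]
PD: pen down
FD 12.2: (10.087,-12.057) -> (6.929,-0.273) [heading=105, draw]
PD: pen down
FD 1.2: (6.929,-0.273) -> (6.619,0.887) [heading=105, draw]
FD 6.8: (6.619,0.887) -> (4.859,7.455) [heading=105, draw]
PD: pen down
PD: pen down
RT 105: heading 105 -> 0
FD 12.3: (4.859,7.455) -> (17.159,7.455) [heading=0, draw]
PD: pen down
FD 8.4: (17.159,7.455) -> (25.559,7.455) [heading=0, draw]
FD 11.1: (25.559,7.455) -> (36.659,7.455) [heading=0, draw]
Final: pos=(36.659,7.455), heading=0, 8 segment(s) drawn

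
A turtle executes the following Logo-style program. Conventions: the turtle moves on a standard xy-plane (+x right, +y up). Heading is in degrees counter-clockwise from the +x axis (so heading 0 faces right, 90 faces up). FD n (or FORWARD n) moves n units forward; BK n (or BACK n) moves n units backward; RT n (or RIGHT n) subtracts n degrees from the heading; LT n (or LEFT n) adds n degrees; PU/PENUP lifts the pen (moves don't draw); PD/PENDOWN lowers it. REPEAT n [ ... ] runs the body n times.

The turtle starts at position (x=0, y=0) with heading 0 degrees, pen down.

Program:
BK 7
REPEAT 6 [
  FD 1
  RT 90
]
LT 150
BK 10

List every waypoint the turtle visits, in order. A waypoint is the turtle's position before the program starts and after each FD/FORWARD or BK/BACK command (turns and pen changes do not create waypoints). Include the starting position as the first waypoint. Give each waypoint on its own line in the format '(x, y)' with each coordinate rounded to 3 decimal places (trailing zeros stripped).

Executing turtle program step by step:
Start: pos=(0,0), heading=0, pen down
BK 7: (0,0) -> (-7,0) [heading=0, draw]
REPEAT 6 [
  -- iteration 1/6 --
  FD 1: (-7,0) -> (-6,0) [heading=0, draw]
  RT 90: heading 0 -> 270
  -- iteration 2/6 --
  FD 1: (-6,0) -> (-6,-1) [heading=270, draw]
  RT 90: heading 270 -> 180
  -- iteration 3/6 --
  FD 1: (-6,-1) -> (-7,-1) [heading=180, draw]
  RT 90: heading 180 -> 90
  -- iteration 4/6 --
  FD 1: (-7,-1) -> (-7,0) [heading=90, draw]
  RT 90: heading 90 -> 0
  -- iteration 5/6 --
  FD 1: (-7,0) -> (-6,0) [heading=0, draw]
  RT 90: heading 0 -> 270
  -- iteration 6/6 --
  FD 1: (-6,0) -> (-6,-1) [heading=270, draw]
  RT 90: heading 270 -> 180
]
LT 150: heading 180 -> 330
BK 10: (-6,-1) -> (-14.66,4) [heading=330, draw]
Final: pos=(-14.66,4), heading=330, 8 segment(s) drawn
Waypoints (9 total):
(0, 0)
(-7, 0)
(-6, 0)
(-6, -1)
(-7, -1)
(-7, 0)
(-6, 0)
(-6, -1)
(-14.66, 4)

Answer: (0, 0)
(-7, 0)
(-6, 0)
(-6, -1)
(-7, -1)
(-7, 0)
(-6, 0)
(-6, -1)
(-14.66, 4)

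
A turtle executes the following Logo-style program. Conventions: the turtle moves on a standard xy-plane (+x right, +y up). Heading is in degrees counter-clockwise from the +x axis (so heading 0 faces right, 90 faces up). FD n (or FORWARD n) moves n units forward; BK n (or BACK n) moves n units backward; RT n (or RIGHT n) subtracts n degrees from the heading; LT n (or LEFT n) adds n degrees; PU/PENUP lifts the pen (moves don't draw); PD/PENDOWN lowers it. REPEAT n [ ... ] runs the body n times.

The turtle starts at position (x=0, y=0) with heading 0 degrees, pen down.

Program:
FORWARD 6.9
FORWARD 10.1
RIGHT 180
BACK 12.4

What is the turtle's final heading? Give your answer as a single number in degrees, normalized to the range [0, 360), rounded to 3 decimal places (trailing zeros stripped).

Answer: 180

Derivation:
Executing turtle program step by step:
Start: pos=(0,0), heading=0, pen down
FD 6.9: (0,0) -> (6.9,0) [heading=0, draw]
FD 10.1: (6.9,0) -> (17,0) [heading=0, draw]
RT 180: heading 0 -> 180
BK 12.4: (17,0) -> (29.4,0) [heading=180, draw]
Final: pos=(29.4,0), heading=180, 3 segment(s) drawn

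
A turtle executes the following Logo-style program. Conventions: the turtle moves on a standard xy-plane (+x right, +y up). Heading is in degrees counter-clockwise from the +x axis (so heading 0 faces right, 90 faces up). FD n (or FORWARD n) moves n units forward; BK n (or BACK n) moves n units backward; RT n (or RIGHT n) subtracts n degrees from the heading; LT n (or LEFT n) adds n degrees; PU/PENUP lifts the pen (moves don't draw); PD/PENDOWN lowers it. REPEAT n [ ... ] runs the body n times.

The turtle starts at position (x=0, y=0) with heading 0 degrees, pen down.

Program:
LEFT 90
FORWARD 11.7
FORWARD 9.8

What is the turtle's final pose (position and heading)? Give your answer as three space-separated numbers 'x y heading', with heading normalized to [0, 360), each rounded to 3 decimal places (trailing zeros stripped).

Answer: 0 21.5 90

Derivation:
Executing turtle program step by step:
Start: pos=(0,0), heading=0, pen down
LT 90: heading 0 -> 90
FD 11.7: (0,0) -> (0,11.7) [heading=90, draw]
FD 9.8: (0,11.7) -> (0,21.5) [heading=90, draw]
Final: pos=(0,21.5), heading=90, 2 segment(s) drawn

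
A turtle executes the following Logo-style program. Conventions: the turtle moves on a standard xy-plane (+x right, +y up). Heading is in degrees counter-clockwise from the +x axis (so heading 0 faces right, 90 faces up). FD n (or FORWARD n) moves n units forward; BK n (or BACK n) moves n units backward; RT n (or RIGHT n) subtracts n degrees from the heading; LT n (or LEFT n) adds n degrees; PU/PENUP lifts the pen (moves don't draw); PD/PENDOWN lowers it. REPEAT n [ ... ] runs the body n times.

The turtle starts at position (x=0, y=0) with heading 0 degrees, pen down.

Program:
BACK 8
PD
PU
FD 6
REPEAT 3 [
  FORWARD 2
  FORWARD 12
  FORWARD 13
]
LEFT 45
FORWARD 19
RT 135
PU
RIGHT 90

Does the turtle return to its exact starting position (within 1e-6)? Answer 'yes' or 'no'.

Answer: no

Derivation:
Executing turtle program step by step:
Start: pos=(0,0), heading=0, pen down
BK 8: (0,0) -> (-8,0) [heading=0, draw]
PD: pen down
PU: pen up
FD 6: (-8,0) -> (-2,0) [heading=0, move]
REPEAT 3 [
  -- iteration 1/3 --
  FD 2: (-2,0) -> (0,0) [heading=0, move]
  FD 12: (0,0) -> (12,0) [heading=0, move]
  FD 13: (12,0) -> (25,0) [heading=0, move]
  -- iteration 2/3 --
  FD 2: (25,0) -> (27,0) [heading=0, move]
  FD 12: (27,0) -> (39,0) [heading=0, move]
  FD 13: (39,0) -> (52,0) [heading=0, move]
  -- iteration 3/3 --
  FD 2: (52,0) -> (54,0) [heading=0, move]
  FD 12: (54,0) -> (66,0) [heading=0, move]
  FD 13: (66,0) -> (79,0) [heading=0, move]
]
LT 45: heading 0 -> 45
FD 19: (79,0) -> (92.435,13.435) [heading=45, move]
RT 135: heading 45 -> 270
PU: pen up
RT 90: heading 270 -> 180
Final: pos=(92.435,13.435), heading=180, 1 segment(s) drawn

Start position: (0, 0)
Final position: (92.435, 13.435)
Distance = 93.406; >= 1e-6 -> NOT closed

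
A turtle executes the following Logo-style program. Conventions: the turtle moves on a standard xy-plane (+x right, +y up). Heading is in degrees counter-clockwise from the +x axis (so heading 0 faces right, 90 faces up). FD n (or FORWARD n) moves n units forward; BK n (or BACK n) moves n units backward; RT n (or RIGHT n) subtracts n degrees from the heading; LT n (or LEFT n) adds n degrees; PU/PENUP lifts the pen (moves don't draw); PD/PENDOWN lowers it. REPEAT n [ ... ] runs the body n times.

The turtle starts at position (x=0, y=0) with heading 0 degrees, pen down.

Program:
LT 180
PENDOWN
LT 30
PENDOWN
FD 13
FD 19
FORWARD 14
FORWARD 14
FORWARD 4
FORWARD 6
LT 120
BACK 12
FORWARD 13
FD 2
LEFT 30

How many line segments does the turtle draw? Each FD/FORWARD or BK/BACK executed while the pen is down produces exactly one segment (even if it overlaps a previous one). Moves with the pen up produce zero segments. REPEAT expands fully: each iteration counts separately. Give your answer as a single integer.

Executing turtle program step by step:
Start: pos=(0,0), heading=0, pen down
LT 180: heading 0 -> 180
PD: pen down
LT 30: heading 180 -> 210
PD: pen down
FD 13: (0,0) -> (-11.258,-6.5) [heading=210, draw]
FD 19: (-11.258,-6.5) -> (-27.713,-16) [heading=210, draw]
FD 14: (-27.713,-16) -> (-39.837,-23) [heading=210, draw]
FD 14: (-39.837,-23) -> (-51.962,-30) [heading=210, draw]
FD 4: (-51.962,-30) -> (-55.426,-32) [heading=210, draw]
FD 6: (-55.426,-32) -> (-60.622,-35) [heading=210, draw]
LT 120: heading 210 -> 330
BK 12: (-60.622,-35) -> (-71.014,-29) [heading=330, draw]
FD 13: (-71.014,-29) -> (-59.756,-35.5) [heading=330, draw]
FD 2: (-59.756,-35.5) -> (-58.024,-36.5) [heading=330, draw]
LT 30: heading 330 -> 0
Final: pos=(-58.024,-36.5), heading=0, 9 segment(s) drawn
Segments drawn: 9

Answer: 9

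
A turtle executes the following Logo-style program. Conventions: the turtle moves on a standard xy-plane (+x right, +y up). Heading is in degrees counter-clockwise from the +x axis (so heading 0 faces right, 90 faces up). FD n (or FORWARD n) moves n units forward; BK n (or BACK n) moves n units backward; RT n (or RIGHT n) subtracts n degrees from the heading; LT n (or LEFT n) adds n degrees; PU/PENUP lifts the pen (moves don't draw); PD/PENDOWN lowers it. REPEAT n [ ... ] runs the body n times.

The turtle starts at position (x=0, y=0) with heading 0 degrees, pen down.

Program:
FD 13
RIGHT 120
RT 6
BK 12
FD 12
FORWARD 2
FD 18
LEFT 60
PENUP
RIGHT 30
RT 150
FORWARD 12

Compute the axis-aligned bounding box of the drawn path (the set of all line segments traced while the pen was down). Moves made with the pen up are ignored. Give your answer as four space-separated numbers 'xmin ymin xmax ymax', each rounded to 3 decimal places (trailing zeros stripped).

Answer: 0 -16.18 20.053 9.708

Derivation:
Executing turtle program step by step:
Start: pos=(0,0), heading=0, pen down
FD 13: (0,0) -> (13,0) [heading=0, draw]
RT 120: heading 0 -> 240
RT 6: heading 240 -> 234
BK 12: (13,0) -> (20.053,9.708) [heading=234, draw]
FD 12: (20.053,9.708) -> (13,0) [heading=234, draw]
FD 2: (13,0) -> (11.824,-1.618) [heading=234, draw]
FD 18: (11.824,-1.618) -> (1.244,-16.18) [heading=234, draw]
LT 60: heading 234 -> 294
PU: pen up
RT 30: heading 294 -> 264
RT 150: heading 264 -> 114
FD 12: (1.244,-16.18) -> (-3.637,-5.218) [heading=114, move]
Final: pos=(-3.637,-5.218), heading=114, 5 segment(s) drawn

Segment endpoints: x in {0, 1.244, 11.824, 13, 20.053}, y in {-16.18, -1.618, 0, 9.708}
xmin=0, ymin=-16.18, xmax=20.053, ymax=9.708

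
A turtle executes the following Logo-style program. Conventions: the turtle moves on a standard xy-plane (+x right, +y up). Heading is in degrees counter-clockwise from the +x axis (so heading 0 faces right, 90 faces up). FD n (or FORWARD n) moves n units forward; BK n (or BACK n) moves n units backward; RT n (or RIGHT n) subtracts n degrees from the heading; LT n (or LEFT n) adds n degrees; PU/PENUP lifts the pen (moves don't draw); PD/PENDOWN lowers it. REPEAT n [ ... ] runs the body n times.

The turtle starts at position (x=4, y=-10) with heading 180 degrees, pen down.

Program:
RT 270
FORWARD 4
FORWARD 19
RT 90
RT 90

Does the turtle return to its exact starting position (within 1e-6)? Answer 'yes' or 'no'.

Answer: no

Derivation:
Executing turtle program step by step:
Start: pos=(4,-10), heading=180, pen down
RT 270: heading 180 -> 270
FD 4: (4,-10) -> (4,-14) [heading=270, draw]
FD 19: (4,-14) -> (4,-33) [heading=270, draw]
RT 90: heading 270 -> 180
RT 90: heading 180 -> 90
Final: pos=(4,-33), heading=90, 2 segment(s) drawn

Start position: (4, -10)
Final position: (4, -33)
Distance = 23; >= 1e-6 -> NOT closed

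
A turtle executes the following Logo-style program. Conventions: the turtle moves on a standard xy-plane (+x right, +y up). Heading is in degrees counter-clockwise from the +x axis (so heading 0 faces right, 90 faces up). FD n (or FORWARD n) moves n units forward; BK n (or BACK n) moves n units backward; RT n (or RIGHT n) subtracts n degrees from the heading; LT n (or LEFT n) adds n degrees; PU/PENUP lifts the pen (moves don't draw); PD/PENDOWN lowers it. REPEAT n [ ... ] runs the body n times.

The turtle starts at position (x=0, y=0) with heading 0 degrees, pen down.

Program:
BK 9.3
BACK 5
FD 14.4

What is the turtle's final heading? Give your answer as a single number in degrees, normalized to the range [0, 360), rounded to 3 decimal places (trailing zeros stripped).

Answer: 0

Derivation:
Executing turtle program step by step:
Start: pos=(0,0), heading=0, pen down
BK 9.3: (0,0) -> (-9.3,0) [heading=0, draw]
BK 5: (-9.3,0) -> (-14.3,0) [heading=0, draw]
FD 14.4: (-14.3,0) -> (0.1,0) [heading=0, draw]
Final: pos=(0.1,0), heading=0, 3 segment(s) drawn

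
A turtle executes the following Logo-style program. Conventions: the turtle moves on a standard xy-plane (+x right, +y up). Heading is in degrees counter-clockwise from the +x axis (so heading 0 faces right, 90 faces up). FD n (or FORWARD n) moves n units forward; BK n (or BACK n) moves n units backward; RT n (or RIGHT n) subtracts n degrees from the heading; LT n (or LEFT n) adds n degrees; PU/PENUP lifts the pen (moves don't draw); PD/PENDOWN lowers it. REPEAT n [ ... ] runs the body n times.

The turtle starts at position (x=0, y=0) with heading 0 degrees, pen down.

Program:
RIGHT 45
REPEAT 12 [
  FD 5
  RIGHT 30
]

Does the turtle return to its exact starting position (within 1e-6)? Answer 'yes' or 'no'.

Answer: yes

Derivation:
Executing turtle program step by step:
Start: pos=(0,0), heading=0, pen down
RT 45: heading 0 -> 315
REPEAT 12 [
  -- iteration 1/12 --
  FD 5: (0,0) -> (3.536,-3.536) [heading=315, draw]
  RT 30: heading 315 -> 285
  -- iteration 2/12 --
  FD 5: (3.536,-3.536) -> (4.83,-8.365) [heading=285, draw]
  RT 30: heading 285 -> 255
  -- iteration 3/12 --
  FD 5: (4.83,-8.365) -> (3.536,-13.195) [heading=255, draw]
  RT 30: heading 255 -> 225
  -- iteration 4/12 --
  FD 5: (3.536,-13.195) -> (0,-16.73) [heading=225, draw]
  RT 30: heading 225 -> 195
  -- iteration 5/12 --
  FD 5: (0,-16.73) -> (-4.83,-18.024) [heading=195, draw]
  RT 30: heading 195 -> 165
  -- iteration 6/12 --
  FD 5: (-4.83,-18.024) -> (-9.659,-16.73) [heading=165, draw]
  RT 30: heading 165 -> 135
  -- iteration 7/12 --
  FD 5: (-9.659,-16.73) -> (-13.195,-13.195) [heading=135, draw]
  RT 30: heading 135 -> 105
  -- iteration 8/12 --
  FD 5: (-13.195,-13.195) -> (-14.489,-8.365) [heading=105, draw]
  RT 30: heading 105 -> 75
  -- iteration 9/12 --
  FD 5: (-14.489,-8.365) -> (-13.195,-3.536) [heading=75, draw]
  RT 30: heading 75 -> 45
  -- iteration 10/12 --
  FD 5: (-13.195,-3.536) -> (-9.659,0) [heading=45, draw]
  RT 30: heading 45 -> 15
  -- iteration 11/12 --
  FD 5: (-9.659,0) -> (-4.83,1.294) [heading=15, draw]
  RT 30: heading 15 -> 345
  -- iteration 12/12 --
  FD 5: (-4.83,1.294) -> (0,0) [heading=345, draw]
  RT 30: heading 345 -> 315
]
Final: pos=(0,0), heading=315, 12 segment(s) drawn

Start position: (0, 0)
Final position: (0, 0)
Distance = 0; < 1e-6 -> CLOSED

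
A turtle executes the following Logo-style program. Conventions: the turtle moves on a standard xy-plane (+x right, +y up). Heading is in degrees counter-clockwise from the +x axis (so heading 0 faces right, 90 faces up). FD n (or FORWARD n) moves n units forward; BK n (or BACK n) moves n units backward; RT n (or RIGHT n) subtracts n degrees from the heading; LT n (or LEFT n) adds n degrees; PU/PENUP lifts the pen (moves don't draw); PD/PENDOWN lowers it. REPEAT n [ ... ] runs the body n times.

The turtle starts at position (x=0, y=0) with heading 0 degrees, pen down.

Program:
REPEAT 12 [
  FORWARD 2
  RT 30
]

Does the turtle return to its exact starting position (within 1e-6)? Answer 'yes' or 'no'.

Answer: yes

Derivation:
Executing turtle program step by step:
Start: pos=(0,0), heading=0, pen down
REPEAT 12 [
  -- iteration 1/12 --
  FD 2: (0,0) -> (2,0) [heading=0, draw]
  RT 30: heading 0 -> 330
  -- iteration 2/12 --
  FD 2: (2,0) -> (3.732,-1) [heading=330, draw]
  RT 30: heading 330 -> 300
  -- iteration 3/12 --
  FD 2: (3.732,-1) -> (4.732,-2.732) [heading=300, draw]
  RT 30: heading 300 -> 270
  -- iteration 4/12 --
  FD 2: (4.732,-2.732) -> (4.732,-4.732) [heading=270, draw]
  RT 30: heading 270 -> 240
  -- iteration 5/12 --
  FD 2: (4.732,-4.732) -> (3.732,-6.464) [heading=240, draw]
  RT 30: heading 240 -> 210
  -- iteration 6/12 --
  FD 2: (3.732,-6.464) -> (2,-7.464) [heading=210, draw]
  RT 30: heading 210 -> 180
  -- iteration 7/12 --
  FD 2: (2,-7.464) -> (0,-7.464) [heading=180, draw]
  RT 30: heading 180 -> 150
  -- iteration 8/12 --
  FD 2: (0,-7.464) -> (-1.732,-6.464) [heading=150, draw]
  RT 30: heading 150 -> 120
  -- iteration 9/12 --
  FD 2: (-1.732,-6.464) -> (-2.732,-4.732) [heading=120, draw]
  RT 30: heading 120 -> 90
  -- iteration 10/12 --
  FD 2: (-2.732,-4.732) -> (-2.732,-2.732) [heading=90, draw]
  RT 30: heading 90 -> 60
  -- iteration 11/12 --
  FD 2: (-2.732,-2.732) -> (-1.732,-1) [heading=60, draw]
  RT 30: heading 60 -> 30
  -- iteration 12/12 --
  FD 2: (-1.732,-1) -> (0,0) [heading=30, draw]
  RT 30: heading 30 -> 0
]
Final: pos=(0,0), heading=0, 12 segment(s) drawn

Start position: (0, 0)
Final position: (0, 0)
Distance = 0; < 1e-6 -> CLOSED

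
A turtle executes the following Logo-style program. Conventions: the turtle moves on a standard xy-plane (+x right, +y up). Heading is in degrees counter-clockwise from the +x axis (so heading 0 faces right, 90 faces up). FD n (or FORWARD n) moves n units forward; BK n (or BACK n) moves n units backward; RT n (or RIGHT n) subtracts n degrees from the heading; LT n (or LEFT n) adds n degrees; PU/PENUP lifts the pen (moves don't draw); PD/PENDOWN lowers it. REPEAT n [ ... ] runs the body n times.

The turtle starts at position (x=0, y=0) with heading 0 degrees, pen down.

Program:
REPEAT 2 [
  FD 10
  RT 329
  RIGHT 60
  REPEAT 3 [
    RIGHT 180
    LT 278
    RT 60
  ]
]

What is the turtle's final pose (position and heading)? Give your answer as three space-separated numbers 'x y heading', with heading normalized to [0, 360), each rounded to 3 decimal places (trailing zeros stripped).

Executing turtle program step by step:
Start: pos=(0,0), heading=0, pen down
REPEAT 2 [
  -- iteration 1/2 --
  FD 10: (0,0) -> (10,0) [heading=0, draw]
  RT 329: heading 0 -> 31
  RT 60: heading 31 -> 331
  REPEAT 3 [
    -- iteration 1/3 --
    RT 180: heading 331 -> 151
    LT 278: heading 151 -> 69
    RT 60: heading 69 -> 9
    -- iteration 2/3 --
    RT 180: heading 9 -> 189
    LT 278: heading 189 -> 107
    RT 60: heading 107 -> 47
    -- iteration 3/3 --
    RT 180: heading 47 -> 227
    LT 278: heading 227 -> 145
    RT 60: heading 145 -> 85
  ]
  -- iteration 2/2 --
  FD 10: (10,0) -> (10.872,9.962) [heading=85, draw]
  RT 329: heading 85 -> 116
  RT 60: heading 116 -> 56
  REPEAT 3 [
    -- iteration 1/3 --
    RT 180: heading 56 -> 236
    LT 278: heading 236 -> 154
    RT 60: heading 154 -> 94
    -- iteration 2/3 --
    RT 180: heading 94 -> 274
    LT 278: heading 274 -> 192
    RT 60: heading 192 -> 132
    -- iteration 3/3 --
    RT 180: heading 132 -> 312
    LT 278: heading 312 -> 230
    RT 60: heading 230 -> 170
  ]
]
Final: pos=(10.872,9.962), heading=170, 2 segment(s) drawn

Answer: 10.872 9.962 170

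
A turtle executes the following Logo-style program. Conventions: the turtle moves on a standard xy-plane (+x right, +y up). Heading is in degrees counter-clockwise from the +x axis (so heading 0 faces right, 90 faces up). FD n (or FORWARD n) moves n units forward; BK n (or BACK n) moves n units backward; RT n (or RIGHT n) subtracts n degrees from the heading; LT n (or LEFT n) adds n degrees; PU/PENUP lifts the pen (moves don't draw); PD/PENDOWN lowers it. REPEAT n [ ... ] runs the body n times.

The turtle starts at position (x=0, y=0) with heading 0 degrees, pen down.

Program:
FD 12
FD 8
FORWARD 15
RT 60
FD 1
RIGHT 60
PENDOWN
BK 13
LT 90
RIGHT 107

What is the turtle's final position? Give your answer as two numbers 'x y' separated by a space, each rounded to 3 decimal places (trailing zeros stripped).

Answer: 42 10.392

Derivation:
Executing turtle program step by step:
Start: pos=(0,0), heading=0, pen down
FD 12: (0,0) -> (12,0) [heading=0, draw]
FD 8: (12,0) -> (20,0) [heading=0, draw]
FD 15: (20,0) -> (35,0) [heading=0, draw]
RT 60: heading 0 -> 300
FD 1: (35,0) -> (35.5,-0.866) [heading=300, draw]
RT 60: heading 300 -> 240
PD: pen down
BK 13: (35.5,-0.866) -> (42,10.392) [heading=240, draw]
LT 90: heading 240 -> 330
RT 107: heading 330 -> 223
Final: pos=(42,10.392), heading=223, 5 segment(s) drawn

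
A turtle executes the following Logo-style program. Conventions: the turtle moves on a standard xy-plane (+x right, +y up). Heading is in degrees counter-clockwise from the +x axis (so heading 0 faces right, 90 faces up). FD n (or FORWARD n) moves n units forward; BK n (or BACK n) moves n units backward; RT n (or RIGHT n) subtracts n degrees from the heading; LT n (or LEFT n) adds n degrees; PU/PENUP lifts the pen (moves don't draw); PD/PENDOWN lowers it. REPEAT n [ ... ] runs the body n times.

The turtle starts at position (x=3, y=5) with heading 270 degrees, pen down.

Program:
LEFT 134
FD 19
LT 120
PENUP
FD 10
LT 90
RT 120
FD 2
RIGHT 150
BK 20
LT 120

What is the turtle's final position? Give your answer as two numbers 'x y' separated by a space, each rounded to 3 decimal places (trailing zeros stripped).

Executing turtle program step by step:
Start: pos=(3,5), heading=270, pen down
LT 134: heading 270 -> 44
FD 19: (3,5) -> (16.667,18.199) [heading=44, draw]
LT 120: heading 44 -> 164
PU: pen up
FD 10: (16.667,18.199) -> (7.055,20.955) [heading=164, move]
LT 90: heading 164 -> 254
RT 120: heading 254 -> 134
FD 2: (7.055,20.955) -> (5.666,22.394) [heading=134, move]
RT 150: heading 134 -> 344
BK 20: (5.666,22.394) -> (-13.56,27.906) [heading=344, move]
LT 120: heading 344 -> 104
Final: pos=(-13.56,27.906), heading=104, 1 segment(s) drawn

Answer: -13.56 27.906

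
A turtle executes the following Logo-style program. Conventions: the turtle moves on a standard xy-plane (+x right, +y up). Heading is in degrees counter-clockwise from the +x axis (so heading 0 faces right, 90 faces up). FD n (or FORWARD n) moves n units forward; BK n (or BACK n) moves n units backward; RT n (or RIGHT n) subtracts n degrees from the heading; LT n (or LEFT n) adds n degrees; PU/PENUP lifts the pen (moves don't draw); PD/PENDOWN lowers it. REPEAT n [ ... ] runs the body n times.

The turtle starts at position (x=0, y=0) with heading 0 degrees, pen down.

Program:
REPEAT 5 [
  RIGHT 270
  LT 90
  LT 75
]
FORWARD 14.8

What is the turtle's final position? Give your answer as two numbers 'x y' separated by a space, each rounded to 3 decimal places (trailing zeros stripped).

Executing turtle program step by step:
Start: pos=(0,0), heading=0, pen down
REPEAT 5 [
  -- iteration 1/5 --
  RT 270: heading 0 -> 90
  LT 90: heading 90 -> 180
  LT 75: heading 180 -> 255
  -- iteration 2/5 --
  RT 270: heading 255 -> 345
  LT 90: heading 345 -> 75
  LT 75: heading 75 -> 150
  -- iteration 3/5 --
  RT 270: heading 150 -> 240
  LT 90: heading 240 -> 330
  LT 75: heading 330 -> 45
  -- iteration 4/5 --
  RT 270: heading 45 -> 135
  LT 90: heading 135 -> 225
  LT 75: heading 225 -> 300
  -- iteration 5/5 --
  RT 270: heading 300 -> 30
  LT 90: heading 30 -> 120
  LT 75: heading 120 -> 195
]
FD 14.8: (0,0) -> (-14.296,-3.831) [heading=195, draw]
Final: pos=(-14.296,-3.831), heading=195, 1 segment(s) drawn

Answer: -14.296 -3.831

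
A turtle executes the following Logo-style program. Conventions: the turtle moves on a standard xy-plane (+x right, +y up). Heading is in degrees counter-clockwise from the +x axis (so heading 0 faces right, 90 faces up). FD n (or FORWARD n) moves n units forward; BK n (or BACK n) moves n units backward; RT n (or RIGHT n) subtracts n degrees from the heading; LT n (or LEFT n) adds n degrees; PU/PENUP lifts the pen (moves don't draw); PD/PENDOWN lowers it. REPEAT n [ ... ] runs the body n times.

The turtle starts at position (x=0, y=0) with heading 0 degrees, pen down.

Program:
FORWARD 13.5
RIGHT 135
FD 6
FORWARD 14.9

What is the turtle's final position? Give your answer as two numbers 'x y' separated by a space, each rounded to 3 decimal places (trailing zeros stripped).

Answer: -1.279 -14.779

Derivation:
Executing turtle program step by step:
Start: pos=(0,0), heading=0, pen down
FD 13.5: (0,0) -> (13.5,0) [heading=0, draw]
RT 135: heading 0 -> 225
FD 6: (13.5,0) -> (9.257,-4.243) [heading=225, draw]
FD 14.9: (9.257,-4.243) -> (-1.279,-14.779) [heading=225, draw]
Final: pos=(-1.279,-14.779), heading=225, 3 segment(s) drawn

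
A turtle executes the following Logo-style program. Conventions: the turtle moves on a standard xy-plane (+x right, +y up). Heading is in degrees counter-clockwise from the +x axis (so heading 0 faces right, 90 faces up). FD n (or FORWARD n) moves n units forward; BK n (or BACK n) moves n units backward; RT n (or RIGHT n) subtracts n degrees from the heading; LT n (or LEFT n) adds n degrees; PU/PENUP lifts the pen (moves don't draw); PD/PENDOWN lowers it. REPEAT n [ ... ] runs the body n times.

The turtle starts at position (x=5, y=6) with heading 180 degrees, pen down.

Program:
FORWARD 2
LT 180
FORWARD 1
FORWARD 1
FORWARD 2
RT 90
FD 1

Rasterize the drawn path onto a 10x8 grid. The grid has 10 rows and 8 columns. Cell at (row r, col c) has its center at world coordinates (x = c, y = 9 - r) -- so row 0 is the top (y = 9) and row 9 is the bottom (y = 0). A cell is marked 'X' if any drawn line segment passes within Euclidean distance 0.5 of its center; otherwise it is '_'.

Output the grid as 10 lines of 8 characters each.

Answer: ________
________
________
___XXXXX
_______X
________
________
________
________
________

Derivation:
Segment 0: (5,6) -> (3,6)
Segment 1: (3,6) -> (4,6)
Segment 2: (4,6) -> (5,6)
Segment 3: (5,6) -> (7,6)
Segment 4: (7,6) -> (7,5)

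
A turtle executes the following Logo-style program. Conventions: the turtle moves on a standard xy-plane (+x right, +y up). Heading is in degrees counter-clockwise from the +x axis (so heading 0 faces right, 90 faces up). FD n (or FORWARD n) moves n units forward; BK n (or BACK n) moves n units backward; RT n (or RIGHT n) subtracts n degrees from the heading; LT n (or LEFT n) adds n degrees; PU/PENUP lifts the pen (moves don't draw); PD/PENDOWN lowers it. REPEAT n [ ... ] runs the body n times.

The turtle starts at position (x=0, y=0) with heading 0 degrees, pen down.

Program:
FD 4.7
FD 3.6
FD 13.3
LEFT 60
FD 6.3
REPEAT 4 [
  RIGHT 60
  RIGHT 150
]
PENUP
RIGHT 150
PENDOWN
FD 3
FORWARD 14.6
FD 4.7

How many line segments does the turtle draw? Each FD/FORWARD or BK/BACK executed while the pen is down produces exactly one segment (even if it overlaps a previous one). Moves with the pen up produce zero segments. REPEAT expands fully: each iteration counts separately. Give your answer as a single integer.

Answer: 7

Derivation:
Executing turtle program step by step:
Start: pos=(0,0), heading=0, pen down
FD 4.7: (0,0) -> (4.7,0) [heading=0, draw]
FD 3.6: (4.7,0) -> (8.3,0) [heading=0, draw]
FD 13.3: (8.3,0) -> (21.6,0) [heading=0, draw]
LT 60: heading 0 -> 60
FD 6.3: (21.6,0) -> (24.75,5.456) [heading=60, draw]
REPEAT 4 [
  -- iteration 1/4 --
  RT 60: heading 60 -> 0
  RT 150: heading 0 -> 210
  -- iteration 2/4 --
  RT 60: heading 210 -> 150
  RT 150: heading 150 -> 0
  -- iteration 3/4 --
  RT 60: heading 0 -> 300
  RT 150: heading 300 -> 150
  -- iteration 4/4 --
  RT 60: heading 150 -> 90
  RT 150: heading 90 -> 300
]
PU: pen up
RT 150: heading 300 -> 150
PD: pen down
FD 3: (24.75,5.456) -> (22.152,6.956) [heading=150, draw]
FD 14.6: (22.152,6.956) -> (9.508,14.256) [heading=150, draw]
FD 4.7: (9.508,14.256) -> (5.438,16.606) [heading=150, draw]
Final: pos=(5.438,16.606), heading=150, 7 segment(s) drawn
Segments drawn: 7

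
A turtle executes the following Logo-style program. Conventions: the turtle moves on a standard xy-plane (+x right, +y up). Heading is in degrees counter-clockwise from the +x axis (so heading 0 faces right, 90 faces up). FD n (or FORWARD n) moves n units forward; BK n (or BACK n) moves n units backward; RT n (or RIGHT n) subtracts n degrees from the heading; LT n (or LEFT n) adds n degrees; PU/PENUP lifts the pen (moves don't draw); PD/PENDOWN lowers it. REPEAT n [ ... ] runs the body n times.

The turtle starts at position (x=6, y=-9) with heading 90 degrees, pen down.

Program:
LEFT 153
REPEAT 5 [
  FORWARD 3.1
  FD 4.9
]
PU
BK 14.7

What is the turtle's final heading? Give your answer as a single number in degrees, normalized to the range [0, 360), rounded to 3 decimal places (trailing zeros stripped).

Executing turtle program step by step:
Start: pos=(6,-9), heading=90, pen down
LT 153: heading 90 -> 243
REPEAT 5 [
  -- iteration 1/5 --
  FD 3.1: (6,-9) -> (4.593,-11.762) [heading=243, draw]
  FD 4.9: (4.593,-11.762) -> (2.368,-16.128) [heading=243, draw]
  -- iteration 2/5 --
  FD 3.1: (2.368,-16.128) -> (0.961,-18.89) [heading=243, draw]
  FD 4.9: (0.961,-18.89) -> (-1.264,-23.256) [heading=243, draw]
  -- iteration 3/5 --
  FD 3.1: (-1.264,-23.256) -> (-2.671,-26.018) [heading=243, draw]
  FD 4.9: (-2.671,-26.018) -> (-4.896,-30.384) [heading=243, draw]
  -- iteration 4/5 --
  FD 3.1: (-4.896,-30.384) -> (-6.303,-33.146) [heading=243, draw]
  FD 4.9: (-6.303,-33.146) -> (-8.528,-37.512) [heading=243, draw]
  -- iteration 5/5 --
  FD 3.1: (-8.528,-37.512) -> (-9.935,-40.274) [heading=243, draw]
  FD 4.9: (-9.935,-40.274) -> (-12.16,-44.64) [heading=243, draw]
]
PU: pen up
BK 14.7: (-12.16,-44.64) -> (-5.486,-31.542) [heading=243, move]
Final: pos=(-5.486,-31.542), heading=243, 10 segment(s) drawn

Answer: 243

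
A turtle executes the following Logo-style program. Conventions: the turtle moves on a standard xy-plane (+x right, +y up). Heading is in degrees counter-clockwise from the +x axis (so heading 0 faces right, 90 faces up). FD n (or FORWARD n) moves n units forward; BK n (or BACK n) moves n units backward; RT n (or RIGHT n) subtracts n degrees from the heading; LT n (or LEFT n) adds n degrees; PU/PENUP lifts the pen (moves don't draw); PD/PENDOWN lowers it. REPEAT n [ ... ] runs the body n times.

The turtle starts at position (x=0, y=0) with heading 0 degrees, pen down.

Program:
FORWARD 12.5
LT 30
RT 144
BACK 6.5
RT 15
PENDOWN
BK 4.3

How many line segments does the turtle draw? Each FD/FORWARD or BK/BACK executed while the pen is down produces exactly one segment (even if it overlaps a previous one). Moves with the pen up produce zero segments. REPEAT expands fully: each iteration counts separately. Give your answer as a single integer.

Answer: 3

Derivation:
Executing turtle program step by step:
Start: pos=(0,0), heading=0, pen down
FD 12.5: (0,0) -> (12.5,0) [heading=0, draw]
LT 30: heading 0 -> 30
RT 144: heading 30 -> 246
BK 6.5: (12.5,0) -> (15.144,5.938) [heading=246, draw]
RT 15: heading 246 -> 231
PD: pen down
BK 4.3: (15.144,5.938) -> (17.85,9.28) [heading=231, draw]
Final: pos=(17.85,9.28), heading=231, 3 segment(s) drawn
Segments drawn: 3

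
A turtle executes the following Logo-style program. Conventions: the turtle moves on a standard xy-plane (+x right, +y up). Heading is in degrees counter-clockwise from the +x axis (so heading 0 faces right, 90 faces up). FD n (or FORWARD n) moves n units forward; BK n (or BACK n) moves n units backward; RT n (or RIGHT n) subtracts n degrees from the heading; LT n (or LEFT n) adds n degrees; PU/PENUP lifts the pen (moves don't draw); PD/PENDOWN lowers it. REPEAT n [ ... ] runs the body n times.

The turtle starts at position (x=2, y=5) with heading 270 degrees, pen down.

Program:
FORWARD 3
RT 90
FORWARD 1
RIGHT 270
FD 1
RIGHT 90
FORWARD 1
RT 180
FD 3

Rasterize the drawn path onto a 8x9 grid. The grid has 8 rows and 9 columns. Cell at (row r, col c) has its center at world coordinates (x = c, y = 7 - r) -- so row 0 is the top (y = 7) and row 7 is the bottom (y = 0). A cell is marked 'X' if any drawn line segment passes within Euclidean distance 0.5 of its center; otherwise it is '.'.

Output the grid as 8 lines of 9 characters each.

Segment 0: (2,5) -> (2,2)
Segment 1: (2,2) -> (1,2)
Segment 2: (1,2) -> (1,1)
Segment 3: (1,1) -> (-0,1)
Segment 4: (-0,1) -> (3,1)

Answer: .........
.........
..X......
..X......
..X......
.XX......
XXXX.....
.........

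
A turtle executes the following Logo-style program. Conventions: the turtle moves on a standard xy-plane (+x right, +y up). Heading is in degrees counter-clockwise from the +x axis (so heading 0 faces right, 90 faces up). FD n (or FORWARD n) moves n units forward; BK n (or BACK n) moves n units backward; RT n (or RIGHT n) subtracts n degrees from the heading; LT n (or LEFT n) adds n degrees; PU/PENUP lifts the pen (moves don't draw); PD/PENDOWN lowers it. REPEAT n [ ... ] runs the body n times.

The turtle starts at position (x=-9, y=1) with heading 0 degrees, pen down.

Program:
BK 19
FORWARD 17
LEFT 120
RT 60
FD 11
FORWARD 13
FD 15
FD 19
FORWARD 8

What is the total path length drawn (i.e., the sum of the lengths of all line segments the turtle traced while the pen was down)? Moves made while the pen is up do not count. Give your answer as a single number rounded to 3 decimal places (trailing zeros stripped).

Executing turtle program step by step:
Start: pos=(-9,1), heading=0, pen down
BK 19: (-9,1) -> (-28,1) [heading=0, draw]
FD 17: (-28,1) -> (-11,1) [heading=0, draw]
LT 120: heading 0 -> 120
RT 60: heading 120 -> 60
FD 11: (-11,1) -> (-5.5,10.526) [heading=60, draw]
FD 13: (-5.5,10.526) -> (1,21.785) [heading=60, draw]
FD 15: (1,21.785) -> (8.5,34.775) [heading=60, draw]
FD 19: (8.5,34.775) -> (18,51.229) [heading=60, draw]
FD 8: (18,51.229) -> (22,58.158) [heading=60, draw]
Final: pos=(22,58.158), heading=60, 7 segment(s) drawn

Segment lengths:
  seg 1: (-9,1) -> (-28,1), length = 19
  seg 2: (-28,1) -> (-11,1), length = 17
  seg 3: (-11,1) -> (-5.5,10.526), length = 11
  seg 4: (-5.5,10.526) -> (1,21.785), length = 13
  seg 5: (1,21.785) -> (8.5,34.775), length = 15
  seg 6: (8.5,34.775) -> (18,51.229), length = 19
  seg 7: (18,51.229) -> (22,58.158), length = 8
Total = 102

Answer: 102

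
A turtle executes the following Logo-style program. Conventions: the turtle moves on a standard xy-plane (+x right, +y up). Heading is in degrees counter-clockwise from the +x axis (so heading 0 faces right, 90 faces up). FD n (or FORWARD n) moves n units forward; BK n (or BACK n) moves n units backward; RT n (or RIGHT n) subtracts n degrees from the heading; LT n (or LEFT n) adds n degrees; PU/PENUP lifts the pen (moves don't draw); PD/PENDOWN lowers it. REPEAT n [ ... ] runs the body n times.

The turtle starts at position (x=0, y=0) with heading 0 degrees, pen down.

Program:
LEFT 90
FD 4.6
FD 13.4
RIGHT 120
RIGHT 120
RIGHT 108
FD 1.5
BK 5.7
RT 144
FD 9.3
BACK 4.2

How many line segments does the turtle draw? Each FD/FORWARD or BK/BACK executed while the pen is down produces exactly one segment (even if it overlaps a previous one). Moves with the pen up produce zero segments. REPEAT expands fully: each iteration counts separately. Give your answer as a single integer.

Executing turtle program step by step:
Start: pos=(0,0), heading=0, pen down
LT 90: heading 0 -> 90
FD 4.6: (0,0) -> (0,4.6) [heading=90, draw]
FD 13.4: (0,4.6) -> (0,18) [heading=90, draw]
RT 120: heading 90 -> 330
RT 120: heading 330 -> 210
RT 108: heading 210 -> 102
FD 1.5: (0,18) -> (-0.312,19.467) [heading=102, draw]
BK 5.7: (-0.312,19.467) -> (0.873,13.892) [heading=102, draw]
RT 144: heading 102 -> 318
FD 9.3: (0.873,13.892) -> (7.784,7.669) [heading=318, draw]
BK 4.2: (7.784,7.669) -> (4.663,10.479) [heading=318, draw]
Final: pos=(4.663,10.479), heading=318, 6 segment(s) drawn
Segments drawn: 6

Answer: 6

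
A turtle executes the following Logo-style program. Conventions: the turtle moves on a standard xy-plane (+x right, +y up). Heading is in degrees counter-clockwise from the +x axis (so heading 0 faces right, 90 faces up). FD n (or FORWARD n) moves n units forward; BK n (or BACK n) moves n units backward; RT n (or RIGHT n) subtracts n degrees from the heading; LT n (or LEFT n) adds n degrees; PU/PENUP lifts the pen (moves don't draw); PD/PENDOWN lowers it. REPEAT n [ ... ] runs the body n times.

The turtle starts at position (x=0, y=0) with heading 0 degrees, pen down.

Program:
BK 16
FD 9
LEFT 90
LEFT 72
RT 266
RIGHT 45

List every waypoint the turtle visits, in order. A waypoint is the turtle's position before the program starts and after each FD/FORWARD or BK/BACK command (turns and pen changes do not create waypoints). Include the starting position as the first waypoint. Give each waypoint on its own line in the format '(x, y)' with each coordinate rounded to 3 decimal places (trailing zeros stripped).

Executing turtle program step by step:
Start: pos=(0,0), heading=0, pen down
BK 16: (0,0) -> (-16,0) [heading=0, draw]
FD 9: (-16,0) -> (-7,0) [heading=0, draw]
LT 90: heading 0 -> 90
LT 72: heading 90 -> 162
RT 266: heading 162 -> 256
RT 45: heading 256 -> 211
Final: pos=(-7,0), heading=211, 2 segment(s) drawn
Waypoints (3 total):
(0, 0)
(-16, 0)
(-7, 0)

Answer: (0, 0)
(-16, 0)
(-7, 0)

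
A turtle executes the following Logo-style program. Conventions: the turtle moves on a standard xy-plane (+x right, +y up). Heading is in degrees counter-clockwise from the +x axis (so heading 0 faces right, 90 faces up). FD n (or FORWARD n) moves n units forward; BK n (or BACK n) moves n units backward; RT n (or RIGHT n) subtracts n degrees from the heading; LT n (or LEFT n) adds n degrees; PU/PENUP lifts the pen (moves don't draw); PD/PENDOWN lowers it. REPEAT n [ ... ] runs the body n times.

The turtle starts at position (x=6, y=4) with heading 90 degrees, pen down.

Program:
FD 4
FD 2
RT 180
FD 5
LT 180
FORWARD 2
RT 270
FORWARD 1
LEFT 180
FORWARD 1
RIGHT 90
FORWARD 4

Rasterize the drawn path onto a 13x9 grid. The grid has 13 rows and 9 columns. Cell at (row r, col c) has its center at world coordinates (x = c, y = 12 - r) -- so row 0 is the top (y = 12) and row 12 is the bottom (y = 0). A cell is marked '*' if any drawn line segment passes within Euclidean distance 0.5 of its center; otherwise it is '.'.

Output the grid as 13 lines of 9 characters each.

Answer: .........
.........
......*..
......*..
......*..
.....**..
......*..
......*..
......*..
......*..
.........
.........
.........

Derivation:
Segment 0: (6,4) -> (6,8)
Segment 1: (6,8) -> (6,10)
Segment 2: (6,10) -> (6,5)
Segment 3: (6,5) -> (6,7)
Segment 4: (6,7) -> (5,7)
Segment 5: (5,7) -> (6,7)
Segment 6: (6,7) -> (6,3)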